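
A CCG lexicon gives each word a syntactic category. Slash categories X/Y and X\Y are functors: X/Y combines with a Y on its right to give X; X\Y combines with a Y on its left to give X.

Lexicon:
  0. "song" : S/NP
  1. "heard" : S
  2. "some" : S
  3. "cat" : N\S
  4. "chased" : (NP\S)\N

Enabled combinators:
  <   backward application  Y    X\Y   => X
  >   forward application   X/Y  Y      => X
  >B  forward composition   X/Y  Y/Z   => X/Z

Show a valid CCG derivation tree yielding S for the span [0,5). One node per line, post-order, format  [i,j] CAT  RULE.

[0,1] S/NP  lex  "song"
[1,2] S  lex  "heard"
[2,3] S  lex  "some"
[3,4] N\S  lex  "cat"
[2,4] N  <  k=3
[4,5] (NP\S)\N  lex  "chased"
[2,5] NP\S  <  k=4
[1,5] NP  <  k=2
[0,5] S  >  k=1

[0,5] S   >
  [0,1] "song" : S/NP
  [1,5] NP   <
    [1,2] "heard" : S
    [2,5] NP\S   <
      [2,4] N   <
        [2,3] "some" : S
        [3,4] "cat" : N\S
      [4,5] "chased" : (NP\S)\N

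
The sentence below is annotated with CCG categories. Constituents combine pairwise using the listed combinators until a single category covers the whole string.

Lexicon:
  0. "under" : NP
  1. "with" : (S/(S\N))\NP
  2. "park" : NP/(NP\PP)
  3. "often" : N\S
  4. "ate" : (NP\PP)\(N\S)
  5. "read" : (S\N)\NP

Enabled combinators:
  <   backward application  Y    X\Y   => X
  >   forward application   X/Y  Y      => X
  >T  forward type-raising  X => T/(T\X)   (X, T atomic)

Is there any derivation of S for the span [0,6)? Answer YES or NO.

[0,6] S   >
  [0,2] S/(S\N)   <
    [0,1] "under" : NP
    [1,2] "with" : (S/(S\N))\NP
  [2,6] S\N   <
    [2,5] NP   >
      [2,3] "park" : NP/(NP\PP)
      [3,5] NP\PP   <
        [3,4] "often" : N\S
        [4,5] "ate" : (NP\PP)\(N\S)
    [5,6] "read" : (S\N)\NP

YES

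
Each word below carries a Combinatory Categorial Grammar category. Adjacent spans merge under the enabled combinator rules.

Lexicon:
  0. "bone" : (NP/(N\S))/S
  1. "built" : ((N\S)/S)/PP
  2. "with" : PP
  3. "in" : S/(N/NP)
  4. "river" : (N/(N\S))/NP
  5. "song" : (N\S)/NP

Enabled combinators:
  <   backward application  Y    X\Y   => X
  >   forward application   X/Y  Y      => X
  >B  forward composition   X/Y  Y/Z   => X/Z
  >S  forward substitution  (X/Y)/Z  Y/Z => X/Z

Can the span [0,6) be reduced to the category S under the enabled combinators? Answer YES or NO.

NO

(NP/(N\S))/S ((N\S)/S)/PP PP S/(N/NP) (N/(N\S))/NP (N\S)/NP
CKY chart[0,6] = {NP}; S ∉ chart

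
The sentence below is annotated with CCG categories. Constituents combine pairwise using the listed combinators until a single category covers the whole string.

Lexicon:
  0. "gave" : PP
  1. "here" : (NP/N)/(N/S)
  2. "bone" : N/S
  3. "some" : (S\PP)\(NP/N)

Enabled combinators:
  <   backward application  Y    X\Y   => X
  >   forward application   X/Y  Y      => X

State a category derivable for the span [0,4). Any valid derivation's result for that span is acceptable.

[0,4] S   <
  [0,1] "gave" : PP
  [1,4] S\PP   <
    [1,3] NP/N   >
      [1,2] "here" : (NP/N)/(N/S)
      [2,3] "bone" : N/S
    [3,4] "some" : (S\PP)\(NP/N)

S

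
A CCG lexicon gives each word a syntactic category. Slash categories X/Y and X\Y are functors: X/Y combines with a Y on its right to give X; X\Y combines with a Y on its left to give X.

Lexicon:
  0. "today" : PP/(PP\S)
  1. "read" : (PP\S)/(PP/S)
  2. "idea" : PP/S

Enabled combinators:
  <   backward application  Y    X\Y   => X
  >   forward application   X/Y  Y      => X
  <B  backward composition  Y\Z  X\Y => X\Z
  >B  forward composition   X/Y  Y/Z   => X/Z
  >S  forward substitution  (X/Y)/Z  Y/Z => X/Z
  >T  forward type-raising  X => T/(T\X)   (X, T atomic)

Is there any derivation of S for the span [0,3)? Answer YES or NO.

NO

PP/(PP\S) (PP\S)/(PP/S) PP/S
CKY chart[0,3] = {N/(N\PP), NP/(NP\PP), PP, PP/(PP\PP), S/(S\PP)}; S ∉ chart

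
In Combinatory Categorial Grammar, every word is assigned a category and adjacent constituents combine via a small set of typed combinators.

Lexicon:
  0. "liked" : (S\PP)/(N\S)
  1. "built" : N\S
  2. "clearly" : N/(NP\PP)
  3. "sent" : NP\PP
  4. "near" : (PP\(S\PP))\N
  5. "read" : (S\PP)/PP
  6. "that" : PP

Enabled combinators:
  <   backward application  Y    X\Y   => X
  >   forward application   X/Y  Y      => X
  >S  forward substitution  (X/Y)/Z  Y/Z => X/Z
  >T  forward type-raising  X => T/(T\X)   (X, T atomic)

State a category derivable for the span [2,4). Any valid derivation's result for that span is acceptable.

N

[0,7] S   <
  [0,5] PP   <
    [0,2] S\PP   >
      [0,1] "liked" : (S\PP)/(N\S)
      [1,2] "built" : N\S
    [2,5] PP\(S\PP)   <
      [2,4] N   >
        [2,3] "clearly" : N/(NP\PP)
        [3,4] "sent" : NP\PP
      [4,5] "near" : (PP\(S\PP))\N
  [5,7] S\PP   >
    [5,6] "read" : (S\PP)/PP
    [6,7] "that" : PP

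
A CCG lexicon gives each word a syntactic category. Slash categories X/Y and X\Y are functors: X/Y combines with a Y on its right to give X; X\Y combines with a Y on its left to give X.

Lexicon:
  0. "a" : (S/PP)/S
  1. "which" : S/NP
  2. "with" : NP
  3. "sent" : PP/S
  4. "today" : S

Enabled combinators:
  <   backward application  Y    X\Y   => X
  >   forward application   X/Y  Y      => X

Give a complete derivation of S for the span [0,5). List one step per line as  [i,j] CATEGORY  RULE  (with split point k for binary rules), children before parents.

[0,5] S   >
  [0,3] S/PP   >
    [0,1] "a" : (S/PP)/S
    [1,3] S   >
      [1,2] "which" : S/NP
      [2,3] "with" : NP
  [3,5] PP   >
    [3,4] "sent" : PP/S
    [4,5] "today" : S

[0,1] (S/PP)/S  lex  "a"
[1,2] S/NP  lex  "which"
[2,3] NP  lex  "with"
[1,3] S  >  k=2
[0,3] S/PP  >  k=1
[3,4] PP/S  lex  "sent"
[4,5] S  lex  "today"
[3,5] PP  >  k=4
[0,5] S  >  k=3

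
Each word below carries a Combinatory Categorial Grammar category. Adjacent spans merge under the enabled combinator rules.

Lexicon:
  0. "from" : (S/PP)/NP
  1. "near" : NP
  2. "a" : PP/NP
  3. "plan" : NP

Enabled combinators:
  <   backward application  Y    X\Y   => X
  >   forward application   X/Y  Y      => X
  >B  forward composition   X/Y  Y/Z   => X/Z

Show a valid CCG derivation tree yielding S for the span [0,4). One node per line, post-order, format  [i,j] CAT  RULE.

[0,4] S   >
  [0,3] S/NP   >B
    [0,2] S/PP   >
      [0,1] "from" : (S/PP)/NP
      [1,2] "near" : NP
    [2,3] "a" : PP/NP
  [3,4] "plan" : NP

[0,1] (S/PP)/NP  lex  "from"
[1,2] NP  lex  "near"
[0,2] S/PP  >  k=1
[2,3] PP/NP  lex  "a"
[0,3] S/NP  >B  k=2
[3,4] NP  lex  "plan"
[0,4] S  >  k=3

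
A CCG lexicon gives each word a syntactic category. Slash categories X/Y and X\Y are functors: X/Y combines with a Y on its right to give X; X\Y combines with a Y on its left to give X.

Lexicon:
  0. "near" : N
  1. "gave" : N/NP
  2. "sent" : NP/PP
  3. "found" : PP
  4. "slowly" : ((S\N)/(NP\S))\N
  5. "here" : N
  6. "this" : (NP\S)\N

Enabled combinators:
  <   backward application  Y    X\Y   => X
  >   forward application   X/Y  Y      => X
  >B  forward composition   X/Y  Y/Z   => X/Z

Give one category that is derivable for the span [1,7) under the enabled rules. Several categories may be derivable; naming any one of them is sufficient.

[0,7] S   <
  [0,1] "near" : N
  [1,7] S\N   >
    [1,5] (S\N)/(NP\S)   <
      [1,4] N   >
        [1,2] "gave" : N/NP
        [2,4] NP   >
          [2,3] "sent" : NP/PP
          [3,4] "found" : PP
      [4,5] "slowly" : ((S\N)/(NP\S))\N
    [5,7] NP\S   <
      [5,6] "here" : N
      [6,7] "this" : (NP\S)\N

S\N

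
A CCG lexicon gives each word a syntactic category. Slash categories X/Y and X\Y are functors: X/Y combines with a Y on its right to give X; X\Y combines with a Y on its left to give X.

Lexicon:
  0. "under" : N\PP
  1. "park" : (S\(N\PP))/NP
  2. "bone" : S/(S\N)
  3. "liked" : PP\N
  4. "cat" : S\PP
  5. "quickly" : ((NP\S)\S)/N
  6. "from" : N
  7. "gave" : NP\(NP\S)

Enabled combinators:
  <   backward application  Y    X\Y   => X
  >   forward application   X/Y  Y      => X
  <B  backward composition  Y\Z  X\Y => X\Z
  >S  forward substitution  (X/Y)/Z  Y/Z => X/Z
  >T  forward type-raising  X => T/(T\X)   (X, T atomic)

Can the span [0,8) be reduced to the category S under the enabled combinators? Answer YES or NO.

YES

[0,8] S   <
  [0,1] "under" : N\PP
  [1,8] S\(N\PP)   >
    [1,2] "park" : (S\(N\PP))/NP
    [2,8] NP   <
      [2,7] NP\S   <
        [2,5] S   >
          [2,3] "bone" : S/(S\N)
          [3,5] S\N   <B
            [3,4] "liked" : PP\N
            [4,5] "cat" : S\PP
        [5,7] (NP\S)\S   >
          [5,6] "quickly" : ((NP\S)\S)/N
          [6,7] "from" : N
      [7,8] "gave" : NP\(NP\S)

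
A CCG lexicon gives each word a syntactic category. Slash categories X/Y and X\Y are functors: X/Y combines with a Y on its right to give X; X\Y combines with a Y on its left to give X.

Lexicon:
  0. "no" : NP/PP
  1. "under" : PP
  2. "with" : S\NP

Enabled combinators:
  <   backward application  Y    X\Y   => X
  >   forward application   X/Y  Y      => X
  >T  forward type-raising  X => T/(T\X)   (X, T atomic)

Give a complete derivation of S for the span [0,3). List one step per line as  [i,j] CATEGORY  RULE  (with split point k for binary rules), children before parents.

[0,3] S   <
  [0,2] NP   >
    [0,1] "no" : NP/PP
    [1,2] "under" : PP
  [2,3] "with" : S\NP

[0,1] NP/PP  lex  "no"
[1,2] PP  lex  "under"
[0,2] NP  >  k=1
[2,3] S\NP  lex  "with"
[0,3] S  <  k=2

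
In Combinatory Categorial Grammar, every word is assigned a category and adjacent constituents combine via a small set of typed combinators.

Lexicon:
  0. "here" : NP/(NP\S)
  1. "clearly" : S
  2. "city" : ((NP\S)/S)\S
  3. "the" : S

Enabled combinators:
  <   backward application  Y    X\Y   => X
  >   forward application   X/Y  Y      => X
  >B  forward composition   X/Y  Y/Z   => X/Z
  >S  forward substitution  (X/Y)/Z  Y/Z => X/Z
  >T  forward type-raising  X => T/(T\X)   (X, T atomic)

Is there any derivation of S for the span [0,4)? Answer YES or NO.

NO

NP/(NP\S) S ((NP\S)/S)\S S
CKY chart[0,4] = {N/(N\NP), NP, NP/(NP\NP), NP/(S\S), PP/(PP\NP), S/(S\NP)}; S ∉ chart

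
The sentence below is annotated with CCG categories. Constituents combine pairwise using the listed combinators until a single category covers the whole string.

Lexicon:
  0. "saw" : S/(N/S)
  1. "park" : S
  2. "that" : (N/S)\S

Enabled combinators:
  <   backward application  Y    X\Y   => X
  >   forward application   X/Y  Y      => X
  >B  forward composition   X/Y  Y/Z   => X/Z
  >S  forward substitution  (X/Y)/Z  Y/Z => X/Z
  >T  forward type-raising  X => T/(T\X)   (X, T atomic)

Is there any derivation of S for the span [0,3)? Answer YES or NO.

YES

[0,3] S   >
  [0,1] "saw" : S/(N/S)
  [1,3] N/S   <
    [1,2] "park" : S
    [2,3] "that" : (N/S)\S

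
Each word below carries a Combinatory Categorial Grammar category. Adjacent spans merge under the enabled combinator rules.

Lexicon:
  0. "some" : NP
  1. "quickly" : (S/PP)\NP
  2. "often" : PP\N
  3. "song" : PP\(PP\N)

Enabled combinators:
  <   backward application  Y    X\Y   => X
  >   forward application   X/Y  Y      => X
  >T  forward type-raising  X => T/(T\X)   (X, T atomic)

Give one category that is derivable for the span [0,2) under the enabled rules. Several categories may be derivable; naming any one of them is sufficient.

S/PP

[0,4] S   >
  [0,2] S/PP   <
    [0,1] "some" : NP
    [1,2] "quickly" : (S/PP)\NP
  [2,4] PP   <
    [2,3] "often" : PP\N
    [3,4] "song" : PP\(PP\N)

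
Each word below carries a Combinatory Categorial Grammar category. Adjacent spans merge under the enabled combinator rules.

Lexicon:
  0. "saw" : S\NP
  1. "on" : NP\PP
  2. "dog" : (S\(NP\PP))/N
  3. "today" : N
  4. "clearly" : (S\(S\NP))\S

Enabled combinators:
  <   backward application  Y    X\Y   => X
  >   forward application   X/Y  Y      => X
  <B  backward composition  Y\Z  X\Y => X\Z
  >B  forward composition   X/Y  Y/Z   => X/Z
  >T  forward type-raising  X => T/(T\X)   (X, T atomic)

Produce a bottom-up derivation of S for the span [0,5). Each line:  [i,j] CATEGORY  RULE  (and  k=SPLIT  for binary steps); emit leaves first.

[0,5] S   <
  [0,1] "saw" : S\NP
  [1,5] S\(S\NP)   <
    [1,4] S   <
      [1,2] "on" : NP\PP
      [2,4] S\(NP\PP)   >
        [2,3] "dog" : (S\(NP\PP))/N
        [3,4] "today" : N
    [4,5] "clearly" : (S\(S\NP))\S

[0,1] S\NP  lex  "saw"
[1,2] NP\PP  lex  "on"
[2,3] (S\(NP\PP))/N  lex  "dog"
[3,4] N  lex  "today"
[2,4] S\(NP\PP)  >  k=3
[1,4] S  <  k=2
[4,5] (S\(S\NP))\S  lex  "clearly"
[1,5] S\(S\NP)  <  k=4
[0,5] S  <  k=1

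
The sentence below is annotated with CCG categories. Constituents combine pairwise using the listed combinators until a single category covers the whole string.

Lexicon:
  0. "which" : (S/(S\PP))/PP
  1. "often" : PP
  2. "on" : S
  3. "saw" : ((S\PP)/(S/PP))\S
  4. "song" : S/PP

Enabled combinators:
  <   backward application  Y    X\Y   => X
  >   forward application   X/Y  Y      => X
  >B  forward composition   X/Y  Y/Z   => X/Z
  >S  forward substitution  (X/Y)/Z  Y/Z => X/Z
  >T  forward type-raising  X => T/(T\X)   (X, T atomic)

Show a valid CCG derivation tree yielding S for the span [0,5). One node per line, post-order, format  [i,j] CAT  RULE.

[0,5] S   >
  [0,2] S/(S\PP)   >
    [0,1] "which" : (S/(S\PP))/PP
    [1,2] "often" : PP
  [2,5] S\PP   >
    [2,4] (S\PP)/(S/PP)   <
      [2,3] "on" : S
      [3,4] "saw" : ((S\PP)/(S/PP))\S
    [4,5] "song" : S/PP

[0,1] (S/(S\PP))/PP  lex  "which"
[1,2] PP  lex  "often"
[0,2] S/(S\PP)  >  k=1
[2,3] S  lex  "on"
[3,4] ((S\PP)/(S/PP))\S  lex  "saw"
[2,4] (S\PP)/(S/PP)  <  k=3
[4,5] S/PP  lex  "song"
[2,5] S\PP  >  k=4
[0,5] S  >  k=2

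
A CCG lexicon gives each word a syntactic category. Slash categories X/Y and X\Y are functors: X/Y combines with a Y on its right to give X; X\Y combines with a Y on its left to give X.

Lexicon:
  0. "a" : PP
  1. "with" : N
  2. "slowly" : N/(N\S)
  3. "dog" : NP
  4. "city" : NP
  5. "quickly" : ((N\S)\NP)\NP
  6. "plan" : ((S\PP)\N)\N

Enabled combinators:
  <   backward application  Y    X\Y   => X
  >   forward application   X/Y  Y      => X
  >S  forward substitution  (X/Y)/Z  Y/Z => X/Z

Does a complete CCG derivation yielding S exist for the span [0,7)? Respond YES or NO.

[0,7] S   <
  [0,1] "a" : PP
  [1,7] S\PP   <
    [1,2] "with" : N
    [2,7] (S\PP)\N   <
      [2,6] N   >
        [2,3] "slowly" : N/(N\S)
        [3,6] N\S   <
          [3,4] "dog" : NP
          [4,6] (N\S)\NP   <
            [4,5] "city" : NP
            [5,6] "quickly" : ((N\S)\NP)\NP
      [6,7] "plan" : ((S\PP)\N)\N

YES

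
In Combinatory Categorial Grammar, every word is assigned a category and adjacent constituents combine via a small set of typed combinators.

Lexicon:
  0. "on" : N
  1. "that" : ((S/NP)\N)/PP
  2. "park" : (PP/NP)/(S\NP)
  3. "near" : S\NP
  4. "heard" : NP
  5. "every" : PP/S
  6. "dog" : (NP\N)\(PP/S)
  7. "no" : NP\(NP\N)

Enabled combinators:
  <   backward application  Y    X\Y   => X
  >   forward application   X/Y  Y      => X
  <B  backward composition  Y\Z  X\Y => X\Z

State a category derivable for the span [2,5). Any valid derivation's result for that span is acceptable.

[0,8] S   >
  [0,5] S/NP   <
    [0,1] "on" : N
    [1,5] (S/NP)\N   >
      [1,2] "that" : ((S/NP)\N)/PP
      [2,5] PP   >
        [2,4] PP/NP   >
          [2,3] "park" : (PP/NP)/(S\NP)
          [3,4] "near" : S\NP
        [4,5] "heard" : NP
  [5,8] NP   <
    [5,7] NP\N   <
      [5,6] "every" : PP/S
      [6,7] "dog" : (NP\N)\(PP/S)
    [7,8] "no" : NP\(NP\N)

PP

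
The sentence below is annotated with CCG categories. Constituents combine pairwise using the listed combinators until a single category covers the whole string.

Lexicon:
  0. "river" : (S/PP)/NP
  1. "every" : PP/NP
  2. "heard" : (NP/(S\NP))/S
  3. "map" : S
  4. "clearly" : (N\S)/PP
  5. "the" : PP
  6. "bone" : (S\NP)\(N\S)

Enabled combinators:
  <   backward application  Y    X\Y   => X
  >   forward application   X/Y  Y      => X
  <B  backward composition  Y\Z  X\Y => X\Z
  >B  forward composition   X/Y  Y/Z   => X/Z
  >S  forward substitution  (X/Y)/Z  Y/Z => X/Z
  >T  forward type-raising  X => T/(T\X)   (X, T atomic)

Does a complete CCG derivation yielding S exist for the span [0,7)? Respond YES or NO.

YES

[0,7] S   >
  [0,2] S/NP   >S
    [0,1] "river" : (S/PP)/NP
    [1,2] "every" : PP/NP
  [2,7] NP   >
    [2,4] NP/(S\NP)   >
      [2,3] "heard" : (NP/(S\NP))/S
      [3,4] "map" : S
    [4,7] S\NP   <
      [4,6] N\S   >
        [4,5] "clearly" : (N\S)/PP
        [5,6] "the" : PP
      [6,7] "bone" : (S\NP)\(N\S)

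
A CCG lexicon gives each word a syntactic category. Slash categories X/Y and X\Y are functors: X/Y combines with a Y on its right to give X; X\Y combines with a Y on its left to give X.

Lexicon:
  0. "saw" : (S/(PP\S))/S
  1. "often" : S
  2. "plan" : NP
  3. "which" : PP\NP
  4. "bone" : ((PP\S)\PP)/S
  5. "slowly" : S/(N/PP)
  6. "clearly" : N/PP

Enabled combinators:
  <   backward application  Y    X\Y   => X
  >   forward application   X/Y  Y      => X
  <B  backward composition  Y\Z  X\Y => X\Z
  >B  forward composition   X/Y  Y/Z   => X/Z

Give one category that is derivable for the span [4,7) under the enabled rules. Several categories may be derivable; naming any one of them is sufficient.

[0,7] S   >
  [0,2] S/(PP\S)   >
    [0,1] "saw" : (S/(PP\S))/S
    [1,2] "often" : S
  [2,7] PP\S   <
    [2,4] PP   <
      [2,3] "plan" : NP
      [3,4] "which" : PP\NP
    [4,7] (PP\S)\PP   >
      [4,5] "bone" : ((PP\S)\PP)/S
      [5,7] S   >
        [5,6] "slowly" : S/(N/PP)
        [6,7] "clearly" : N/PP

(PP\S)\PP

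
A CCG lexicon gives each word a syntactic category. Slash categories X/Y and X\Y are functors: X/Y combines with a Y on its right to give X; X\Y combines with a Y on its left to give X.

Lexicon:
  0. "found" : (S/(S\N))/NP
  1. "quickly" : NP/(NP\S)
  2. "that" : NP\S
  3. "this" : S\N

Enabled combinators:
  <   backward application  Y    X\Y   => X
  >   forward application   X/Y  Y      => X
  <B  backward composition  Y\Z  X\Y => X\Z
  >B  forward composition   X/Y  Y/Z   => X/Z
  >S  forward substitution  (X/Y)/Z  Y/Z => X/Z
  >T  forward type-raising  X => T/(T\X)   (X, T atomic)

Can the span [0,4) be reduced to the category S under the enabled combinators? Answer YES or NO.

YES

[0,4] S   >
  [0,3] S/(S\N)   >
    [0,1] "found" : (S/(S\N))/NP
    [1,3] NP   >
      [1,2] "quickly" : NP/(NP\S)
      [2,3] "that" : NP\S
  [3,4] "this" : S\N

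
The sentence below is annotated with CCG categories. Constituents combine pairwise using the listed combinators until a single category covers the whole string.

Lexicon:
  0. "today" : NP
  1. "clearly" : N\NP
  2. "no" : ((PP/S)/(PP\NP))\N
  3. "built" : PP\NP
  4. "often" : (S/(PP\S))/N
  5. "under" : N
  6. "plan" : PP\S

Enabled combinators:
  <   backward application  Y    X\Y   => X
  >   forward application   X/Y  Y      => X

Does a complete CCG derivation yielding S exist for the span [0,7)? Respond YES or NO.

NP N\NP ((PP/S)/(PP\NP))\N PP\NP (S/(PP\S))/N N PP\S
CKY chart[0,7] = {PP}; S ∉ chart

NO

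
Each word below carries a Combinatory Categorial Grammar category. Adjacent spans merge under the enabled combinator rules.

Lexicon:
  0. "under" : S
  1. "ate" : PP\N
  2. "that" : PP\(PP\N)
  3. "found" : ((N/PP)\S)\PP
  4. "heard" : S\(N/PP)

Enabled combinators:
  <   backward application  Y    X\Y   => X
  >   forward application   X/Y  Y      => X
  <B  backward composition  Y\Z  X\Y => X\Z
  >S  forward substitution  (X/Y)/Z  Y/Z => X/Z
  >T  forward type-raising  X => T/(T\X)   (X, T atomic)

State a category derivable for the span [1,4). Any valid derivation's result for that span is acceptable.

(N/PP)\S

[0,5] S   <
  [0,4] N/PP   <
    [0,1] "under" : S
    [1,4] (N/PP)\S   <
      [1,3] PP   <
        [1,2] "ate" : PP\N
        [2,3] "that" : PP\(PP\N)
      [3,4] "found" : ((N/PP)\S)\PP
  [4,5] "heard" : S\(N/PP)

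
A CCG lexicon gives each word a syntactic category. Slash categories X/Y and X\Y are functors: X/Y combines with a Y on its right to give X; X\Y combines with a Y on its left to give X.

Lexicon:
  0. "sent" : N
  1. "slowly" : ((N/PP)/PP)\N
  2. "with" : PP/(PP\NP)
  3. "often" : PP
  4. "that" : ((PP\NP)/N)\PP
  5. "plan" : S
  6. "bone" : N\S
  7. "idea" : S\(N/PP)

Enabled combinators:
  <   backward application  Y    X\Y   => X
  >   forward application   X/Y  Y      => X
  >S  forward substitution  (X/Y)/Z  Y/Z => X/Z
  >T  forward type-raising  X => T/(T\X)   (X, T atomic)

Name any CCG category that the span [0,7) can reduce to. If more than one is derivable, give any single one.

[0,8] S   <
  [0,7] N/PP   >
    [0,2] (N/PP)/PP   <
      [0,1] "sent" : N
      [1,2] "slowly" : ((N/PP)/PP)\N
    [2,7] PP   >
      [2,3] "with" : PP/(PP\NP)
      [3,7] PP\NP   >
        [3,5] (PP\NP)/N   <
          [3,4] "often" : PP
          [4,5] "that" : ((PP\NP)/N)\PP
        [5,7] N   >
          [5,6] N/(N\S)   >T
            [5,6] "plan" : S
          [6,7] "bone" : N\S
  [7,8] "idea" : S\(N/PP)

N/PP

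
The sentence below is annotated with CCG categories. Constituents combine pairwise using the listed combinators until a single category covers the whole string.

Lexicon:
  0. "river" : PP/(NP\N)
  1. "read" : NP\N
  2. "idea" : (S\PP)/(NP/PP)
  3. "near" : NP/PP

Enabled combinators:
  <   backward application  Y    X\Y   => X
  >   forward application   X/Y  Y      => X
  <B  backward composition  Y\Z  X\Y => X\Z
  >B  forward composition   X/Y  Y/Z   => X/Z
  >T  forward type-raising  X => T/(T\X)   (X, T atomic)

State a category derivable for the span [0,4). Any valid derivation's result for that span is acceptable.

[0,4] S   <
  [0,2] PP   >
    [0,1] "river" : PP/(NP\N)
    [1,2] "read" : NP\N
  [2,4] S\PP   >
    [2,3] "idea" : (S\PP)/(NP/PP)
    [3,4] "near" : NP/PP

S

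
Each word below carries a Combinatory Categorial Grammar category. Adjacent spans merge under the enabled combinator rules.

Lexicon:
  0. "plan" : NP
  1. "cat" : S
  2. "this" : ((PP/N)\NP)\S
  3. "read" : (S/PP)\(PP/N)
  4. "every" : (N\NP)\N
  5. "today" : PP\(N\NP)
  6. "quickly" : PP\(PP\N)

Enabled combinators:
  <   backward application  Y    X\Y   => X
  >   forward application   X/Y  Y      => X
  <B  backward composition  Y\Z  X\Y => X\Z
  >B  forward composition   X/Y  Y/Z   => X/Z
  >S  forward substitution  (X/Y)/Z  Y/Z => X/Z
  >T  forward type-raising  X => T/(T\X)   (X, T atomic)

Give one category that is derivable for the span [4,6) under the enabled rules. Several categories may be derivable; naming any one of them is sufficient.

PP\N

[0,7] S   >
  [0,4] S/PP   <
    [0,3] PP/N   <
      [0,1] "plan" : NP
      [1,3] (PP/N)\NP   <
        [1,2] "cat" : S
        [2,3] "this" : ((PP/N)\NP)\S
    [3,4] "read" : (S/PP)\(PP/N)
  [4,7] PP   <
    [4,6] PP\N   <B
      [4,5] "every" : (N\NP)\N
      [5,6] "today" : PP\(N\NP)
    [6,7] "quickly" : PP\(PP\N)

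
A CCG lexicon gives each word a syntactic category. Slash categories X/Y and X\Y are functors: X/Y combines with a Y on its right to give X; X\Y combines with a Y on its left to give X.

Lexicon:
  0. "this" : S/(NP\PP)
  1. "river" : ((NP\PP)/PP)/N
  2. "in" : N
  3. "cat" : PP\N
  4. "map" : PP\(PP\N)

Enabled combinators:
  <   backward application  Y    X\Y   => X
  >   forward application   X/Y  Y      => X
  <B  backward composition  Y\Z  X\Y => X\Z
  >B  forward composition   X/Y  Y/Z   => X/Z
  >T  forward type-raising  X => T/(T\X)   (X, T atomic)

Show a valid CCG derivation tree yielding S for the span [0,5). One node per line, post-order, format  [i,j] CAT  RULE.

[0,5] S   >
  [0,3] S/PP   >B
    [0,1] "this" : S/(NP\PP)
    [1,3] (NP\PP)/PP   >
      [1,2] "river" : ((NP\PP)/PP)/N
      [2,3] "in" : N
  [3,5] PP   <
    [3,4] "cat" : PP\N
    [4,5] "map" : PP\(PP\N)

[0,1] S/(NP\PP)  lex  "this"
[1,2] ((NP\PP)/PP)/N  lex  "river"
[2,3] N  lex  "in"
[1,3] (NP\PP)/PP  >  k=2
[0,3] S/PP  >B  k=1
[3,4] PP\N  lex  "cat"
[4,5] PP\(PP\N)  lex  "map"
[3,5] PP  <  k=4
[0,5] S  >  k=3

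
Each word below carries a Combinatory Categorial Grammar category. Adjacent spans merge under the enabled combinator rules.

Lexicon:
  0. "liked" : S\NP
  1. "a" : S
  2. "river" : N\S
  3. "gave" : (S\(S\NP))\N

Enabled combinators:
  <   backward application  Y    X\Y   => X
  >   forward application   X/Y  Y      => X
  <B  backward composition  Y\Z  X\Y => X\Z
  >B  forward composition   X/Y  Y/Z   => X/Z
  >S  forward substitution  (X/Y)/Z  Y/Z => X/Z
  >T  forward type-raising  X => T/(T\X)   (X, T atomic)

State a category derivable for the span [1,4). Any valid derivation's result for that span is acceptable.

S\(S\NP)

[0,4] S   <
  [0,1] "liked" : S\NP
  [1,4] S\(S\NP)   <
    [1,3] N   >
      [1,2] N/(N\S)   >T
        [1,2] "a" : S
      [2,3] "river" : N\S
    [3,4] "gave" : (S\(S\NP))\N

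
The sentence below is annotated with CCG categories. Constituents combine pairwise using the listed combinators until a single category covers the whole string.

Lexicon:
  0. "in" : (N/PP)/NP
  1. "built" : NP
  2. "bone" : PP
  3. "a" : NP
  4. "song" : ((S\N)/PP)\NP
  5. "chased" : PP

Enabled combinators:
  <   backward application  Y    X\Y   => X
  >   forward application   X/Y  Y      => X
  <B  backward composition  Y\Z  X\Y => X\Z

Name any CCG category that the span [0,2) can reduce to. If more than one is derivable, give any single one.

[0,6] S   <
  [0,3] N   >
    [0,2] N/PP   >
      [0,1] "in" : (N/PP)/NP
      [1,2] "built" : NP
    [2,3] "bone" : PP
  [3,6] S\N   >
    [3,5] (S\N)/PP   <
      [3,4] "a" : NP
      [4,5] "song" : ((S\N)/PP)\NP
    [5,6] "chased" : PP

N/PP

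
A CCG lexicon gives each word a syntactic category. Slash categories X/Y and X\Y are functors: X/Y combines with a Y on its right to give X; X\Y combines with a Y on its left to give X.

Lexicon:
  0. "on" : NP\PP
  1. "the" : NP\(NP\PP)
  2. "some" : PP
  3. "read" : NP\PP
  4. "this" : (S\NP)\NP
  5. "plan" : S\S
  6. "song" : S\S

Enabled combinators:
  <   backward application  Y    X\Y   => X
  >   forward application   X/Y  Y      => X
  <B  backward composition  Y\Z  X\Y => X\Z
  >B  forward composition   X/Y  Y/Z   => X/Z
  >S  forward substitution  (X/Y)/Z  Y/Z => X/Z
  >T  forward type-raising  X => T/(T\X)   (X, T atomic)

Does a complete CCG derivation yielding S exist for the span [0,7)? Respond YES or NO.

YES

[0,7] S   <
  [0,2] NP   <
    [0,1] "on" : NP\PP
    [1,2] "the" : NP\(NP\PP)
  [2,7] S\NP   <B
    [2,6] S\NP   <B
      [2,5] S\NP   <
        [2,4] NP   >
          [2,3] NP/(NP\PP)   >T
            [2,3] "some" : PP
          [3,4] "read" : NP\PP
        [4,5] "this" : (S\NP)\NP
      [5,6] "plan" : S\S
    [6,7] "song" : S\S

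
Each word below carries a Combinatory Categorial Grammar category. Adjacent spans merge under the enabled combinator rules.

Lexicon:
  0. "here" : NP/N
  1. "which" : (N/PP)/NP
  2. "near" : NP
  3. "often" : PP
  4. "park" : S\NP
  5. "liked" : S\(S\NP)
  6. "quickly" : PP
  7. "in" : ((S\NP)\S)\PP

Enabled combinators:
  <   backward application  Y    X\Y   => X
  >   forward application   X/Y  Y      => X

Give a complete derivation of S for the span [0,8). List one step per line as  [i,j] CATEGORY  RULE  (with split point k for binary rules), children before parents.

[0,8] S   <
  [0,4] NP   >
    [0,1] "here" : NP/N
    [1,4] N   >
      [1,3] N/PP   >
        [1,2] "which" : (N/PP)/NP
        [2,3] "near" : NP
      [3,4] "often" : PP
  [4,8] S\NP   <
    [4,6] S   <
      [4,5] "park" : S\NP
      [5,6] "liked" : S\(S\NP)
    [6,8] (S\NP)\S   <
      [6,7] "quickly" : PP
      [7,8] "in" : ((S\NP)\S)\PP

[0,1] NP/N  lex  "here"
[1,2] (N/PP)/NP  lex  "which"
[2,3] NP  lex  "near"
[1,3] N/PP  >  k=2
[3,4] PP  lex  "often"
[1,4] N  >  k=3
[0,4] NP  >  k=1
[4,5] S\NP  lex  "park"
[5,6] S\(S\NP)  lex  "liked"
[4,6] S  <  k=5
[6,7] PP  lex  "quickly"
[7,8] ((S\NP)\S)\PP  lex  "in"
[6,8] (S\NP)\S  <  k=7
[4,8] S\NP  <  k=6
[0,8] S  <  k=4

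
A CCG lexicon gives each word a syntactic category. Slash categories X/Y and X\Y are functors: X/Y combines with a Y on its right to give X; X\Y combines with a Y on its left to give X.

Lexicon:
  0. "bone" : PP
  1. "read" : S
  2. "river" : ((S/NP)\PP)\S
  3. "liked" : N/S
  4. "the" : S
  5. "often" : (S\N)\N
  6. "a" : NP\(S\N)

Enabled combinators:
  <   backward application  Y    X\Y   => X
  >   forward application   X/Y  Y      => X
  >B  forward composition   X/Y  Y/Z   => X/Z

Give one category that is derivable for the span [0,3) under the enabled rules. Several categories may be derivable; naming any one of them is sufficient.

S/NP

[0,7] S   >
  [0,3] S/NP   <
    [0,1] "bone" : PP
    [1,3] (S/NP)\PP   <
      [1,2] "read" : S
      [2,3] "river" : ((S/NP)\PP)\S
  [3,7] NP   <
    [3,6] S\N   <
      [3,5] N   >
        [3,4] "liked" : N/S
        [4,5] "the" : S
      [5,6] "often" : (S\N)\N
    [6,7] "a" : NP\(S\N)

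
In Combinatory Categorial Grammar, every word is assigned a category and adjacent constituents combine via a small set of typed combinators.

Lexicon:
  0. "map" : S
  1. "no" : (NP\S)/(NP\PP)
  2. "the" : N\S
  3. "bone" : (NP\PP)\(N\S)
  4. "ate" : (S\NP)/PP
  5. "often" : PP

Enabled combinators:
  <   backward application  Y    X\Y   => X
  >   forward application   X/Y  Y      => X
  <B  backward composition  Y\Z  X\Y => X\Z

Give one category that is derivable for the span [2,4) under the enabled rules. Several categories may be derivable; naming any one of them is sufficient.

[0,6] S   <
  [0,4] NP   <
    [0,1] "map" : S
    [1,4] NP\S   >
      [1,2] "no" : (NP\S)/(NP\PP)
      [2,4] NP\PP   <
        [2,3] "the" : N\S
        [3,4] "bone" : (NP\PP)\(N\S)
  [4,6] S\NP   >
    [4,5] "ate" : (S\NP)/PP
    [5,6] "often" : PP

NP\PP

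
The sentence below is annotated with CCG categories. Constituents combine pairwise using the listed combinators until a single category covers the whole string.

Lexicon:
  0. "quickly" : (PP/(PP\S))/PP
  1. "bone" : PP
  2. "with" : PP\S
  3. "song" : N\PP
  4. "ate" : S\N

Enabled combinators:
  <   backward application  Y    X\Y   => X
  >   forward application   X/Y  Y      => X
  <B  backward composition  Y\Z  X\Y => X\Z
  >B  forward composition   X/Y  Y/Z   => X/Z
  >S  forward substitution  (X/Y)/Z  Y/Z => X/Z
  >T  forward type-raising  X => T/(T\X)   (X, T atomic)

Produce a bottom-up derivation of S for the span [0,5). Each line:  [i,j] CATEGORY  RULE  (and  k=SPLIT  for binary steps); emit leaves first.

[0,1] (PP/(PP\S))/PP  lex  "quickly"
[1,2] PP  lex  "bone"
[0,2] PP/(PP\S)  >  k=1
[2,3] PP\S  lex  "with"
[0,3] PP  >  k=2
[3,4] N\PP  lex  "song"
[0,4] N  <  k=3
[4,5] S\N  lex  "ate"
[0,5] S  <  k=4

[0,5] S   <
  [0,4] N   <
    [0,3] PP   >
      [0,2] PP/(PP\S)   >
        [0,1] "quickly" : (PP/(PP\S))/PP
        [1,2] "bone" : PP
      [2,3] "with" : PP\S
    [3,4] "song" : N\PP
  [4,5] "ate" : S\N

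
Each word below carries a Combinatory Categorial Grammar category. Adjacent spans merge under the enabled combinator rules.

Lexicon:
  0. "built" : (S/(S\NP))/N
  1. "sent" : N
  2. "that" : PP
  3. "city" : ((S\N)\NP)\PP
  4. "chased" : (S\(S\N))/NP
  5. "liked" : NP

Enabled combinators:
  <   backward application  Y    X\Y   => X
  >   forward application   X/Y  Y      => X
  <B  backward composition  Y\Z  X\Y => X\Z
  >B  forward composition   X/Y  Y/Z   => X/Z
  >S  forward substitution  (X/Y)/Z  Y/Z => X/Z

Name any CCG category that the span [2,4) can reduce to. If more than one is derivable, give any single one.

[0,6] S   >
  [0,2] S/(S\NP)   >
    [0,1] "built" : (S/(S\NP))/N
    [1,2] "sent" : N
  [2,6] S\NP   <B
    [2,4] (S\N)\NP   <
      [2,3] "that" : PP
      [3,4] "city" : ((S\N)\NP)\PP
    [4,6] S\(S\N)   >
      [4,5] "chased" : (S\(S\N))/NP
      [5,6] "liked" : NP

(S\N)\NP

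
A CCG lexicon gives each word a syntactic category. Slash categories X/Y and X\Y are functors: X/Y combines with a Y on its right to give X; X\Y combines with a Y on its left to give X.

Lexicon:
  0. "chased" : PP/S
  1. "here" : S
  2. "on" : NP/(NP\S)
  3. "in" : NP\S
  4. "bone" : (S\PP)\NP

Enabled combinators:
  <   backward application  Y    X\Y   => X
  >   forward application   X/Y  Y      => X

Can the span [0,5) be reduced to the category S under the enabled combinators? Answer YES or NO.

YES

[0,5] S   <
  [0,2] PP   >
    [0,1] "chased" : PP/S
    [1,2] "here" : S
  [2,5] S\PP   <
    [2,4] NP   >
      [2,3] "on" : NP/(NP\S)
      [3,4] "in" : NP\S
    [4,5] "bone" : (S\PP)\NP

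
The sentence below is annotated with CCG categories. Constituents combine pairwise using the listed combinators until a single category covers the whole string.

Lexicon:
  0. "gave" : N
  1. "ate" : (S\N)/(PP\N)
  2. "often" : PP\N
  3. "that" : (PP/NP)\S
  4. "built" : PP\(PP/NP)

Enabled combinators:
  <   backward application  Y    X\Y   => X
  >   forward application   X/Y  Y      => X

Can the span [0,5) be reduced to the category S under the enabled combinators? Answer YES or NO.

NO

N (S\N)/(PP\N) PP\N (PP/NP)\S PP\(PP/NP)
CKY chart[0,5] = {PP}; S ∉ chart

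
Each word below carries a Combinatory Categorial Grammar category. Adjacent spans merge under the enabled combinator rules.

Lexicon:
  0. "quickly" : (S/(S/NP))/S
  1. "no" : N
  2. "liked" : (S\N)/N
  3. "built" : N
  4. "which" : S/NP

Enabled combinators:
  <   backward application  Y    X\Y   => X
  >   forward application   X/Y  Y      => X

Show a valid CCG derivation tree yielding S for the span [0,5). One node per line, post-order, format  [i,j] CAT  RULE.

[0,5] S   >
  [0,4] S/(S/NP)   >
    [0,1] "quickly" : (S/(S/NP))/S
    [1,4] S   <
      [1,2] "no" : N
      [2,4] S\N   >
        [2,3] "liked" : (S\N)/N
        [3,4] "built" : N
  [4,5] "which" : S/NP

[0,1] (S/(S/NP))/S  lex  "quickly"
[1,2] N  lex  "no"
[2,3] (S\N)/N  lex  "liked"
[3,4] N  lex  "built"
[2,4] S\N  >  k=3
[1,4] S  <  k=2
[0,4] S/(S/NP)  >  k=1
[4,5] S/NP  lex  "which"
[0,5] S  >  k=4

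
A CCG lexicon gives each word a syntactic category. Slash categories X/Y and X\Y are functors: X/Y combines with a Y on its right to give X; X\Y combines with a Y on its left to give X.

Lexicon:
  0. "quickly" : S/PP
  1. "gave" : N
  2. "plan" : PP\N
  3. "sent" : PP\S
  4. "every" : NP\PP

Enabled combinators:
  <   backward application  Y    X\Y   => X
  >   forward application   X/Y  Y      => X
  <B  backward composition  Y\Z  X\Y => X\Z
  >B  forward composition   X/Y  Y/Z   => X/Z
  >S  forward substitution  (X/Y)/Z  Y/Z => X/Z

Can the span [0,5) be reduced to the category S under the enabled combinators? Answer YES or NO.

S/PP N PP\N PP\S NP\PP
CKY chart[0,5] = {NP}; S ∉ chart

NO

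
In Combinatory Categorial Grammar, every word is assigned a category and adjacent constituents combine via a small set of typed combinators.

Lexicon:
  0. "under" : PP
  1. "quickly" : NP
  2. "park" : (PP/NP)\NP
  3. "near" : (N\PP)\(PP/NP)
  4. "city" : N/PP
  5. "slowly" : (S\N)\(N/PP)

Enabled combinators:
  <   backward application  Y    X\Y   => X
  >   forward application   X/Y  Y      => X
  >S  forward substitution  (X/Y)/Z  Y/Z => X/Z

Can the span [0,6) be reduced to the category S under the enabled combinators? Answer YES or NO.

[0,6] S   <
  [0,4] N   <
    [0,1] "under" : PP
    [1,4] N\PP   <
      [1,3] PP/NP   <
        [1,2] "quickly" : NP
        [2,3] "park" : (PP/NP)\NP
      [3,4] "near" : (N\PP)\(PP/NP)
  [4,6] S\N   <
    [4,5] "city" : N/PP
    [5,6] "slowly" : (S\N)\(N/PP)

YES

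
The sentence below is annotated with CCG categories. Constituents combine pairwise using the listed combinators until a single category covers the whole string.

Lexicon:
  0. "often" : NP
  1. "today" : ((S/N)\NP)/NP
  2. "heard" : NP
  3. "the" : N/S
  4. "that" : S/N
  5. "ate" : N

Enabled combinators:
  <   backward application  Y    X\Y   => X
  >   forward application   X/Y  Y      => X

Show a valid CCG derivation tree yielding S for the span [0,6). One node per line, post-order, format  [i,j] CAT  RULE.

[0,6] S   >
  [0,3] S/N   <
    [0,1] "often" : NP
    [1,3] (S/N)\NP   >
      [1,2] "today" : ((S/N)\NP)/NP
      [2,3] "heard" : NP
  [3,6] N   >
    [3,4] "the" : N/S
    [4,6] S   >
      [4,5] "that" : S/N
      [5,6] "ate" : N

[0,1] NP  lex  "often"
[1,2] ((S/N)\NP)/NP  lex  "today"
[2,3] NP  lex  "heard"
[1,3] (S/N)\NP  >  k=2
[0,3] S/N  <  k=1
[3,4] N/S  lex  "the"
[4,5] S/N  lex  "that"
[5,6] N  lex  "ate"
[4,6] S  >  k=5
[3,6] N  >  k=4
[0,6] S  >  k=3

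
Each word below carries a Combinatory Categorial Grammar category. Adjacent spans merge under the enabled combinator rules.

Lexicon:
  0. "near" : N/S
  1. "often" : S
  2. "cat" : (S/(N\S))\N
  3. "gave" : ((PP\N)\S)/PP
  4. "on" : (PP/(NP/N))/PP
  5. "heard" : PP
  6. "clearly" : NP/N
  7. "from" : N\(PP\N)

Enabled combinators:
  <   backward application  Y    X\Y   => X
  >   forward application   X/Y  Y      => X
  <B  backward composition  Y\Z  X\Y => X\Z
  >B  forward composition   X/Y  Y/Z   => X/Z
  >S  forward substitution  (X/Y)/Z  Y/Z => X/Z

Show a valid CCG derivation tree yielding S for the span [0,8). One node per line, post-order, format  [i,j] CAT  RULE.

[0,8] S   >
  [0,3] S/(N\S)   <
    [0,2] N   >
      [0,1] "near" : N/S
      [1,2] "often" : S
    [2,3] "cat" : (S/(N\S))\N
  [3,8] N\S   <B
    [3,7] (PP\N)\S   >
      [3,4] "gave" : ((PP\N)\S)/PP
      [4,7] PP   >
        [4,6] PP/(NP/N)   >
          [4,5] "on" : (PP/(NP/N))/PP
          [5,6] "heard" : PP
        [6,7] "clearly" : NP/N
    [7,8] "from" : N\(PP\N)

[0,1] N/S  lex  "near"
[1,2] S  lex  "often"
[0,2] N  >  k=1
[2,3] (S/(N\S))\N  lex  "cat"
[0,3] S/(N\S)  <  k=2
[3,4] ((PP\N)\S)/PP  lex  "gave"
[4,5] (PP/(NP/N))/PP  lex  "on"
[5,6] PP  lex  "heard"
[4,6] PP/(NP/N)  >  k=5
[6,7] NP/N  lex  "clearly"
[4,7] PP  >  k=6
[3,7] (PP\N)\S  >  k=4
[7,8] N\(PP\N)  lex  "from"
[3,8] N\S  <B  k=7
[0,8] S  >  k=3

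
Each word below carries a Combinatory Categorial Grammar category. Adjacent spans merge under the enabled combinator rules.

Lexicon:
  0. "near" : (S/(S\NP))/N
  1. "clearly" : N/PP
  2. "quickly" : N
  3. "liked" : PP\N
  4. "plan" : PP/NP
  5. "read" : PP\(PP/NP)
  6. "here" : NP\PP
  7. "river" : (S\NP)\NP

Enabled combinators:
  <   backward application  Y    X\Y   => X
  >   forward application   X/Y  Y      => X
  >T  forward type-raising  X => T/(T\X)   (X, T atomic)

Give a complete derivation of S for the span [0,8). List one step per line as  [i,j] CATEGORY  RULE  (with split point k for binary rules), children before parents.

[0,8] S   >
  [0,4] S/(S\NP)   >
    [0,1] "near" : (S/(S\NP))/N
    [1,4] N   >
      [1,2] "clearly" : N/PP
      [2,4] PP   >
        [2,3] PP/(PP\N)   >T
          [2,3] "quickly" : N
        [3,4] "liked" : PP\N
  [4,8] S\NP   <
    [4,7] NP   <
      [4,6] PP   <
        [4,5] "plan" : PP/NP
        [5,6] "read" : PP\(PP/NP)
      [6,7] "here" : NP\PP
    [7,8] "river" : (S\NP)\NP

[0,1] (S/(S\NP))/N  lex  "near"
[1,2] N/PP  lex  "clearly"
[2,3] N  lex  "quickly"
[2,3] PP/(PP\N)  >T
[3,4] PP\N  lex  "liked"
[2,4] PP  >  k=3
[1,4] N  >  k=2
[0,4] S/(S\NP)  >  k=1
[4,5] PP/NP  lex  "plan"
[5,6] PP\(PP/NP)  lex  "read"
[4,6] PP  <  k=5
[6,7] NP\PP  lex  "here"
[4,7] NP  <  k=6
[7,8] (S\NP)\NP  lex  "river"
[4,8] S\NP  <  k=7
[0,8] S  >  k=4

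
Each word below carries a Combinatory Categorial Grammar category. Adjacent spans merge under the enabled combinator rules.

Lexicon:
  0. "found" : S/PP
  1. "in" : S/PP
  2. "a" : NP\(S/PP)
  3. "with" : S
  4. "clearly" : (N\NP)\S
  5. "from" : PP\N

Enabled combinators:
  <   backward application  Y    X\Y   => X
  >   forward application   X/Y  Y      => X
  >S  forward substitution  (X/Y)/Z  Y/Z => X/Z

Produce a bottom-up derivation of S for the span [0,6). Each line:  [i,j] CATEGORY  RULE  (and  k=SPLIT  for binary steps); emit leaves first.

[0,1] S/PP  lex  "found"
[1,2] S/PP  lex  "in"
[2,3] NP\(S/PP)  lex  "a"
[1,3] NP  <  k=2
[3,4] S  lex  "with"
[4,5] (N\NP)\S  lex  "clearly"
[3,5] N\NP  <  k=4
[1,5] N  <  k=3
[5,6] PP\N  lex  "from"
[1,6] PP  <  k=5
[0,6] S  >  k=1

[0,6] S   >
  [0,1] "found" : S/PP
  [1,6] PP   <
    [1,5] N   <
      [1,3] NP   <
        [1,2] "in" : S/PP
        [2,3] "a" : NP\(S/PP)
      [3,5] N\NP   <
        [3,4] "with" : S
        [4,5] "clearly" : (N\NP)\S
    [5,6] "from" : PP\N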